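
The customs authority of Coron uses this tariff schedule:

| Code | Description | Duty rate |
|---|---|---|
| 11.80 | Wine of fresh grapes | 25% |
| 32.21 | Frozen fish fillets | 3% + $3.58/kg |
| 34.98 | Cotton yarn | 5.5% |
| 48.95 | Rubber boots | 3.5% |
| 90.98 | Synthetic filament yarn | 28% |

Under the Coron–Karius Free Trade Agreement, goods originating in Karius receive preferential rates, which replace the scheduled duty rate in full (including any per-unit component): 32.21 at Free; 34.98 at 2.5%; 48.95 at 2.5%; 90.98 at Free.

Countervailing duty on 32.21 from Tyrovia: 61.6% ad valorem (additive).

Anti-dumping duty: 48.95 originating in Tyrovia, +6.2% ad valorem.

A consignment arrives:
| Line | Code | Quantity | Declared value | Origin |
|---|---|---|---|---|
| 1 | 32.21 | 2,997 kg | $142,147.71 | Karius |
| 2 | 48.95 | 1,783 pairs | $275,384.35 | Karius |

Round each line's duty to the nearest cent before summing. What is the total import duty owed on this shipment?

$6,884.61

Line 1 (32.21, Karius, 2,997 kg, $142,147.71):
Base rate for 32.21 is 3% + $3.58/kg.
Origin Karius qualifies under the Coron–Karius agreement and 32.21 is covered: preferential rate Free applies instead.
The additional-duty order on 32.21 targets Tyrovia, not Karius; it does not apply.
Duty = $142,147.71 × 0% = $0.00.
Line 2 (48.95, Karius, 1,783 pairs, $275,384.35):
Base rate for 48.95 is 3.5%.
Origin Karius qualifies under the Coron–Karius agreement and 48.95 is covered: preferential rate 2.5% applies instead.
The additional-duty order on 48.95 targets Tyrovia, not Karius; it does not apply.
Duty = $275,384.35 × 2.5% = $6,884.61.
Total = $0.00 + $6,884.61 = $6,884.61.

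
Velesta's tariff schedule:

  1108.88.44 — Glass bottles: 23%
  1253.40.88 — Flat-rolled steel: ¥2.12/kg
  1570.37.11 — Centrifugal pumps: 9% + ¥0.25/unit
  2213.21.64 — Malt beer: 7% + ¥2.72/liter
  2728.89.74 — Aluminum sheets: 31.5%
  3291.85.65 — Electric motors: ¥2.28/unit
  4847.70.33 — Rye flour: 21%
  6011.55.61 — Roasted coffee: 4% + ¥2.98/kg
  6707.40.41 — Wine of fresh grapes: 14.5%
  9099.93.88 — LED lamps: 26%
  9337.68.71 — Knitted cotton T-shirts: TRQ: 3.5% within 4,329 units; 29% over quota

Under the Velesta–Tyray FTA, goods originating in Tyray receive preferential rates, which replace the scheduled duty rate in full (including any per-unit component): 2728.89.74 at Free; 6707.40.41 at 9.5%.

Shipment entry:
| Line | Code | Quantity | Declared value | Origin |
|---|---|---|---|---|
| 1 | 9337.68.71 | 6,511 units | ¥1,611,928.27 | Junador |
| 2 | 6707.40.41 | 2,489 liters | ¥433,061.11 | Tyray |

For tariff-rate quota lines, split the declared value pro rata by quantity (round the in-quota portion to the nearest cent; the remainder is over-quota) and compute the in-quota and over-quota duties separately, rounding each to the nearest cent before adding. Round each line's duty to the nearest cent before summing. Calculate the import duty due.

¥235,308.72

Line 1 (9337.68.71, Junador, 6,511 units, ¥1,611,928.27):
Code 9337.68.71 is under a tariff-rate quota (threshold 4,329 units). In-quota: 4,329 units at 3.5%; over-quota: 2,182 units at 29%.
Pro-rata value split: in-quota = ¥1,611,928.27 × 4,329/6,511 = ¥1,071,730.53; over-quota = ¥1,611,928.27 − ¥1,071,730.53 = ¥540,197.74.
In-quota duty = ¥1,071,730.53 × 3.5% = ¥37,510.57. Over-quota duty = ¥540,197.74 × 29% = ¥156,657.34.
Line duty = ¥37,510.57 + ¥156,657.34 = ¥194,167.91.
Line 2 (6707.40.41, Tyray, 2,489 liters, ¥433,061.11):
Base rate for 6707.40.41 is 14.5%.
Origin Tyray qualifies under the Velesta–Tyray agreement and 6707.40.41 is covered: preferential rate 9.5% applies instead.
Duty = ¥433,061.11 × 9.5% = ¥41,140.81.
Total = ¥194,167.91 + ¥41,140.81 = ¥235,308.72.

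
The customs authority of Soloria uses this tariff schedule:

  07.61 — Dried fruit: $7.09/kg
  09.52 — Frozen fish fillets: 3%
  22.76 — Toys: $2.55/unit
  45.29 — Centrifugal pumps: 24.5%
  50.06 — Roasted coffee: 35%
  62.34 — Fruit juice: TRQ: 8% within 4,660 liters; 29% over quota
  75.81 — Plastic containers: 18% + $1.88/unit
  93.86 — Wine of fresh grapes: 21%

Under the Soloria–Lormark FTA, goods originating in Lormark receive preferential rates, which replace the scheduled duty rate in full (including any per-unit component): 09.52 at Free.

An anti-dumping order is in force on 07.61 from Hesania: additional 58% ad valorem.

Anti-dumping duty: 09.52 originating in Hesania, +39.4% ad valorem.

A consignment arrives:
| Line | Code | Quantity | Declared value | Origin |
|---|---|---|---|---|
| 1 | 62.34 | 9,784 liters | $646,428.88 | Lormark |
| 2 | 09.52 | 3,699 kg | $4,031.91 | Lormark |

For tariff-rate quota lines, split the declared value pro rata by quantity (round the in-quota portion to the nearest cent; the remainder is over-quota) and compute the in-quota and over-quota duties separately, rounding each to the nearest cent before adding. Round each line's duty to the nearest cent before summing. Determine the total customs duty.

$122,808.28

Line 1 (62.34, Lormark, 9,784 liters, $646,428.88):
Code 62.34 is under a tariff-rate quota (threshold 4,660 liters). In-quota: 4,660 liters at 8%; over-quota: 5,124 liters at 29%.
Pro-rata value split: in-quota = $646,428.88 × 4,660/9,784 = $307,886.20; over-quota = $646,428.88 − $307,886.20 = $338,542.68.
In-quota duty = $307,886.20 × 8% = $24,630.90. Over-quota duty = $338,542.68 × 29% = $98,177.38.
Line duty = $24,630.90 + $98,177.38 = $122,808.28.
Line 2 (09.52, Lormark, 3,699 kg, $4,031.91):
Base rate for 09.52 is 3%.
Origin Lormark qualifies under the Soloria–Lormark agreement and 09.52 is covered: preferential rate Free applies instead.
The additional-duty order on 09.52 targets Hesania, not Lormark; it does not apply.
Duty = $4,031.91 × 0% = $0.00.
Total = $122,808.28 + $0.00 = $122,808.28.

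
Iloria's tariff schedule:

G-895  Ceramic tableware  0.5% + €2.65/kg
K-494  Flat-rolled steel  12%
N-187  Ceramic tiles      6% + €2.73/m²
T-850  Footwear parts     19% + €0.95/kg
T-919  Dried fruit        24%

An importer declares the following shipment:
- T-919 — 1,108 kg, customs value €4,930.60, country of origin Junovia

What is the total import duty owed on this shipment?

Line 1 (T-919, Junovia, 1,108 kg, €4,930.60):
Base rate for T-919 is 24%.
Duty = €4,930.60 × 24% = €1,183.34.

€1,183.34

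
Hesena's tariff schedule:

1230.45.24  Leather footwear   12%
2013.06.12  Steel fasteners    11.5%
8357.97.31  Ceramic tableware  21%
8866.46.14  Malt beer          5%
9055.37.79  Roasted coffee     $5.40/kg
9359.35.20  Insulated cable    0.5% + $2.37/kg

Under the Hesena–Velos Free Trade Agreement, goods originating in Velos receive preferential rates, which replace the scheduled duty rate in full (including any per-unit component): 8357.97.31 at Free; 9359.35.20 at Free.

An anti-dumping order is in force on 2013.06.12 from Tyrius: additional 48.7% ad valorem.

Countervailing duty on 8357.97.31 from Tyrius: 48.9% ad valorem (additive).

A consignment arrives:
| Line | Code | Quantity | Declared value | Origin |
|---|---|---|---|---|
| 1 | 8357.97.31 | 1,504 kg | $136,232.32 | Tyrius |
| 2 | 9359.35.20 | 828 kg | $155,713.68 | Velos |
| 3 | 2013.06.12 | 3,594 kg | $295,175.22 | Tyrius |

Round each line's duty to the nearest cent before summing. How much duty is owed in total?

$272,921.87

Line 1 (8357.97.31, Tyrius, 1,504 kg, $136,232.32):
Base rate for 8357.97.31 is 21%.
8357.97.31 has an FTA preferential rate, but origin Tyrius is not Velos; base rate stands.
Additional duty on 8357.97.31 from Tyrius: +48.9%. Applied ad valorem rate: 21% + 48.9% = 69.9%.
Duty = $136,232.32 × 69.9% = $95,226.39.
Line 2 (9359.35.20, Velos, 828 kg, $155,713.68):
Base rate for 9359.35.20 is 0.5% + $2.37/kg.
Origin Velos qualifies under the Hesena–Velos agreement and 9359.35.20 is covered: preferential rate Free applies instead.
Duty = $155,713.68 × 0% = $0.00.
Line 3 (2013.06.12, Tyrius, 3,594 kg, $295,175.22):
Base rate for 2013.06.12 is 11.5%.
Additional duty on 2013.06.12 from Tyrius: +48.7%. Applied ad valorem rate: 11.5% + 48.7% = 60.2%.
Duty = $295,175.22 × 60.2% = $177,695.48.
Total = $95,226.39 + $0.00 + $177,695.48 = $272,921.87.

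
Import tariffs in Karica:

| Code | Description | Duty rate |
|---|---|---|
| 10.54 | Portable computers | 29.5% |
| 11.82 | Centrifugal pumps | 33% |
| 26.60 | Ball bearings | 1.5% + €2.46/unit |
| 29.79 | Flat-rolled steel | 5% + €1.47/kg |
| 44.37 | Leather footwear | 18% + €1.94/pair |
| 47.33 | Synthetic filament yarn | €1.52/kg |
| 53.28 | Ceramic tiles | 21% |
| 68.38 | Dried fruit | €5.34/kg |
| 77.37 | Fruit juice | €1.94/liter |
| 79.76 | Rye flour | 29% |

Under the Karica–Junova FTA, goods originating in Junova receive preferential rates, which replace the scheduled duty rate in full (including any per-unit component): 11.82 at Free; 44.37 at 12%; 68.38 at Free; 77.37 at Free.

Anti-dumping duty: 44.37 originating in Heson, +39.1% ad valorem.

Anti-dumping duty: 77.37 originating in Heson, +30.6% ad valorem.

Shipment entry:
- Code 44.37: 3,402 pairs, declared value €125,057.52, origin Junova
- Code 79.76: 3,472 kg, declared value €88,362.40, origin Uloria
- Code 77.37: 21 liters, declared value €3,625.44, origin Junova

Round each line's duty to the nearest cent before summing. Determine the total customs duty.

Line 1 (44.37, Junova, 3,402 pairs, €125,057.52):
Base rate for 44.37 is 18% + €1.94/pair.
Origin Junova qualifies under the Karica–Junova agreement and 44.37 is covered: preferential rate 12% applies instead.
The additional-duty order on 44.37 targets Heson, not Junova; it does not apply.
Duty = €125,057.52 × 12% = €15,006.90.
Line 2 (79.76, Uloria, 3,472 kg, €88,362.40):
Base rate for 79.76 is 29%.
Duty = €88,362.40 × 29% = €25,625.10.
Line 3 (77.37, Junova, 21 liters, €3,625.44):
Base rate for 77.37 is €1.94/liter.
Origin Junova qualifies under the Karica–Junova agreement and 77.37 is covered: preferential rate Free applies instead.
The additional-duty order on 77.37 targets Heson, not Junova; it does not apply.
Duty = €3,625.44 × 0% = €0.00.
Total = €15,006.90 + €25,625.10 + €0.00 = €40,632.00.

€40,632.00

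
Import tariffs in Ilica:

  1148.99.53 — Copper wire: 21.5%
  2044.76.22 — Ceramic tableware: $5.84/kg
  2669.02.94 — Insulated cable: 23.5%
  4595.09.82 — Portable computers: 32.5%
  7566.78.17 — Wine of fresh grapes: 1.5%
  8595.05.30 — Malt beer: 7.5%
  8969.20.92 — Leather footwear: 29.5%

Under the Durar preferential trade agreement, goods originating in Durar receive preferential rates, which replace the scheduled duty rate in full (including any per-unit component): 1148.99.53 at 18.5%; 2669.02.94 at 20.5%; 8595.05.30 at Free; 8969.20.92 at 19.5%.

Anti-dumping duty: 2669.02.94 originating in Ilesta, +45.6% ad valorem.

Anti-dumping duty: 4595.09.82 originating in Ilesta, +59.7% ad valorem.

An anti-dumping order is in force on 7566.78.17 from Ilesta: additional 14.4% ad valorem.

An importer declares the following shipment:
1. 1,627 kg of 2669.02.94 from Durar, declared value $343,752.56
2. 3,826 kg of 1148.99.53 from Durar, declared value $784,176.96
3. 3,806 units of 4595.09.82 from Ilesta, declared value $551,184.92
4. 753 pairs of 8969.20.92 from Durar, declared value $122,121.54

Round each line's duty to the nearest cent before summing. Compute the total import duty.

Line 1 (2669.02.94, Durar, 1,627 kg, $343,752.56):
Base rate for 2669.02.94 is 23.5%.
Origin Durar qualifies under the Ilica–Durar agreement and 2669.02.94 is covered: preferential rate 20.5% applies instead.
The additional-duty order on 2669.02.94 targets Ilesta, not Durar; it does not apply.
Duty = $343,752.56 × 20.5% = $70,469.27.
Line 2 (1148.99.53, Durar, 3,826 kg, $784,176.96):
Base rate for 1148.99.53 is 21.5%.
Origin Durar qualifies under the Ilica–Durar agreement and 1148.99.53 is covered: preferential rate 18.5% applies instead.
Duty = $784,176.96 × 18.5% = $145,072.74.
Line 3 (4595.09.82, Ilesta, 3,806 units, $551,184.92):
Base rate for 4595.09.82 is 32.5%.
Additional duty on 4595.09.82 from Ilesta: +59.7%. Applied ad valorem rate: 32.5% + 59.7% = 92.2%.
Duty = $551,184.92 × 92.2% = $508,192.50.
Line 4 (8969.20.92, Durar, 753 pairs, $122,121.54):
Base rate for 8969.20.92 is 29.5%.
Origin Durar qualifies under the Ilica–Durar agreement and 8969.20.92 is covered: preferential rate 19.5% applies instead.
Duty = $122,121.54 × 19.5% = $23,813.70.
Total = $70,469.27 + $145,072.74 + $508,192.50 + $23,813.70 = $747,548.21.

$747,548.21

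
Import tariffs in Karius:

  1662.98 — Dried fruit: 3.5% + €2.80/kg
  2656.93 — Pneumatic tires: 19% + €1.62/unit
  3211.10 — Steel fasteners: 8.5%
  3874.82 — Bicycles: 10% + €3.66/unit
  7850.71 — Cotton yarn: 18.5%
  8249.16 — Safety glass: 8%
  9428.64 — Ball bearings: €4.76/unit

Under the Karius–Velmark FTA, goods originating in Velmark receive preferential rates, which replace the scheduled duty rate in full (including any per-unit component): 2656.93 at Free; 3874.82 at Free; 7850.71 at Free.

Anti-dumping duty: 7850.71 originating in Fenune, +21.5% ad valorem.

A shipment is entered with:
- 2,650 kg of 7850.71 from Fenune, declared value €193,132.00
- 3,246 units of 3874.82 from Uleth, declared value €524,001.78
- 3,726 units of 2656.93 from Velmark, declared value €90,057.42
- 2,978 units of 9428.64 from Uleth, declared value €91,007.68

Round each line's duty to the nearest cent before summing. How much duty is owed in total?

€155,708.62

Line 1 (7850.71, Fenune, 2,650 kg, €193,132.00):
Base rate for 7850.71 is 18.5%.
7850.71 has an FTA preferential rate, but origin Fenune is not Velmark; base rate stands.
Additional duty on 7850.71 from Fenune: +21.5%. Applied ad valorem rate: 18.5% + 21.5% = 40%.
Duty = €193,132.00 × 40% = €77,252.80.
Line 2 (3874.82, Uleth, 3,246 units, €524,001.78):
Base rate for 3874.82 is 10% + €3.66/unit.
3874.82 has an FTA preferential rate, but origin Uleth is not Velmark; base rate stands.
Duty = €524,001.78 × 10% + 3,246 × €3.66 = €64,280.54.
Line 3 (2656.93, Velmark, 3,726 units, €90,057.42):
Base rate for 2656.93 is 19% + €1.62/unit.
Origin Velmark qualifies under the Karius–Velmark agreement and 2656.93 is covered: preferential rate Free applies instead.
Duty = €90,057.42 × 0% = €0.00.
Line 4 (9428.64, Uleth, 2,978 units, €91,007.68):
Base rate for 9428.64 is €4.76/unit.
Duty = 2,978 × €4.76 = €14,175.28.
Total = €77,252.80 + €64,280.54 + €0.00 + €14,175.28 = €155,708.62.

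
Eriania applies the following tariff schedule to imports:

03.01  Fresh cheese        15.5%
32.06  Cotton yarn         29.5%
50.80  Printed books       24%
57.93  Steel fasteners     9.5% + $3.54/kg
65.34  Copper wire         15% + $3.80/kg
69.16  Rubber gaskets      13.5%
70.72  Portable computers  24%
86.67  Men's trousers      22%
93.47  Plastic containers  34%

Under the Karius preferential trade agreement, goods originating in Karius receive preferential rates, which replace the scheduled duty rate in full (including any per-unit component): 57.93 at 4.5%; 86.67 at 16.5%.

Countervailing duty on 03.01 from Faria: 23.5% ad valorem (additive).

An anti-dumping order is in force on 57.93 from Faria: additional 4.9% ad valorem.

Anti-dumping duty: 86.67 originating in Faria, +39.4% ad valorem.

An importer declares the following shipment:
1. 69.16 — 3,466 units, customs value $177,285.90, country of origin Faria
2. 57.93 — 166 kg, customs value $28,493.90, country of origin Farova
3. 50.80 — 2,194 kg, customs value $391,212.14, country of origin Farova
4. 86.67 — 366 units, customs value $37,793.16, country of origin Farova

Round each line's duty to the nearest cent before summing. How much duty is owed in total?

$129,433.57

Line 1 (69.16, Faria, 3,466 units, $177,285.90):
Base rate for 69.16 is 13.5%.
Duty = $177,285.90 × 13.5% = $23,933.60.
Line 2 (57.93, Farova, 166 kg, $28,493.90):
Base rate for 57.93 is 9.5% + $3.54/kg.
57.93 has an FTA preferential rate, but origin Farova is not Karius; base rate stands.
The additional-duty order on 57.93 targets Faria, not Farova; it does not apply.
Duty = $28,493.90 × 9.5% + 166 × $3.54 = $3,294.56.
Line 3 (50.80, Farova, 2,194 kg, $391,212.14):
Base rate for 50.80 is 24%.
Duty = $391,212.14 × 24% = $93,890.91.
Line 4 (86.67, Farova, 366 units, $37,793.16):
Base rate for 86.67 is 22%.
86.67 has an FTA preferential rate, but origin Farova is not Karius; base rate stands.
The additional-duty order on 86.67 targets Faria, not Farova; it does not apply.
Duty = $37,793.16 × 22% = $8,314.50.
Total = $23,933.60 + $3,294.56 + $93,890.91 + $8,314.50 = $129,433.57.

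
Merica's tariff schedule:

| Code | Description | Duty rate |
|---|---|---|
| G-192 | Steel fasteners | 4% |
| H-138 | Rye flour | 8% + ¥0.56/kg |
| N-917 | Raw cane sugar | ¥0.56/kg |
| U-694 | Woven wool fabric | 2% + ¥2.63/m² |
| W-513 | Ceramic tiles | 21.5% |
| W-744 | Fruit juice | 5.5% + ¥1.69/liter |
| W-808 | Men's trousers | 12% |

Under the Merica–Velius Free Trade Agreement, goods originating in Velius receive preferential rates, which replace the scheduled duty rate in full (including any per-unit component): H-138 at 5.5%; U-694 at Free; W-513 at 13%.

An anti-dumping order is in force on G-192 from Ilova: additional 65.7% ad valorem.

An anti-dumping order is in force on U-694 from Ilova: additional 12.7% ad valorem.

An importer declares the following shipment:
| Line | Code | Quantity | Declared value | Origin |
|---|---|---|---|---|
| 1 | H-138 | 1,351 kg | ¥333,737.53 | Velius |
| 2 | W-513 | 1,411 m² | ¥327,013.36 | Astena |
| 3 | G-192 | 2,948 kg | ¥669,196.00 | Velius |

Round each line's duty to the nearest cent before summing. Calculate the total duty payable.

Line 1 (H-138, Velius, 1,351 kg, ¥333,737.53):
Base rate for H-138 is 8% + ¥0.56/kg.
Origin Velius qualifies under the Merica–Velius agreement and H-138 is covered: preferential rate 5.5% applies instead.
Duty = ¥333,737.53 × 5.5% = ¥18,355.56.
Line 2 (W-513, Astena, 1,411 m², ¥327,013.36):
Base rate for W-513 is 21.5%.
W-513 has an FTA preferential rate, but origin Astena is not Velius; base rate stands.
Duty = ¥327,013.36 × 21.5% = ¥70,307.87.
Line 3 (G-192, Velius, 2,948 kg, ¥669,196.00):
Base rate for G-192 is 4%.
Origin Velius is the FTA partner but G-192 is not on the preference list; base rate stands.
The additional-duty order on G-192 targets Ilova, not Velius; it does not apply.
Duty = ¥669,196.00 × 4% = ¥26,767.84.
Total = ¥18,355.56 + ¥70,307.87 + ¥26,767.84 = ¥115,431.27.

¥115,431.27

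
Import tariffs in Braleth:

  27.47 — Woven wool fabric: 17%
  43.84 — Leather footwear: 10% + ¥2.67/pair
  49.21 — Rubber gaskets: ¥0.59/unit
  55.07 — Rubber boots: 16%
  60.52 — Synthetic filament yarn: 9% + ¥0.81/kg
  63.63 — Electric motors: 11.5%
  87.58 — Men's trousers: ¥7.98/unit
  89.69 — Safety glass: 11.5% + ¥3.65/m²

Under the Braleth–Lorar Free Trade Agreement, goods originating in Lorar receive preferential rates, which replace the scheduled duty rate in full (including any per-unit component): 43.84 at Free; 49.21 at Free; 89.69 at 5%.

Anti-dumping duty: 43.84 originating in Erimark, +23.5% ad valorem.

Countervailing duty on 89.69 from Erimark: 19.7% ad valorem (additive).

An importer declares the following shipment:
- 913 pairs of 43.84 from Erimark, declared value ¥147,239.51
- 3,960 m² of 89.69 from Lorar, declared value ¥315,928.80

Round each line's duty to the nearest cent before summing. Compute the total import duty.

¥67,559.39

Line 1 (43.84, Erimark, 913 pairs, ¥147,239.51):
Base rate for 43.84 is 10% + ¥2.67/pair.
43.84 has an FTA preferential rate, but origin Erimark is not Lorar; base rate stands.
Additional duty on 43.84 from Erimark: +23.5%. Applied ad valorem rate: 10% + 23.5% = 33.5%.
Duty = ¥147,239.51 × 33.5% + 913 × ¥2.67 = ¥51,762.95.
Line 2 (89.69, Lorar, 3,960 m², ¥315,928.80):
Base rate for 89.69 is 11.5% + ¥3.65/m².
Origin Lorar qualifies under the Braleth–Lorar agreement and 89.69 is covered: preferential rate 5% applies instead.
The additional-duty order on 89.69 targets Erimark, not Lorar; it does not apply.
Duty = ¥315,928.80 × 5% = ¥15,796.44.
Total = ¥51,762.95 + ¥15,796.44 = ¥67,559.39.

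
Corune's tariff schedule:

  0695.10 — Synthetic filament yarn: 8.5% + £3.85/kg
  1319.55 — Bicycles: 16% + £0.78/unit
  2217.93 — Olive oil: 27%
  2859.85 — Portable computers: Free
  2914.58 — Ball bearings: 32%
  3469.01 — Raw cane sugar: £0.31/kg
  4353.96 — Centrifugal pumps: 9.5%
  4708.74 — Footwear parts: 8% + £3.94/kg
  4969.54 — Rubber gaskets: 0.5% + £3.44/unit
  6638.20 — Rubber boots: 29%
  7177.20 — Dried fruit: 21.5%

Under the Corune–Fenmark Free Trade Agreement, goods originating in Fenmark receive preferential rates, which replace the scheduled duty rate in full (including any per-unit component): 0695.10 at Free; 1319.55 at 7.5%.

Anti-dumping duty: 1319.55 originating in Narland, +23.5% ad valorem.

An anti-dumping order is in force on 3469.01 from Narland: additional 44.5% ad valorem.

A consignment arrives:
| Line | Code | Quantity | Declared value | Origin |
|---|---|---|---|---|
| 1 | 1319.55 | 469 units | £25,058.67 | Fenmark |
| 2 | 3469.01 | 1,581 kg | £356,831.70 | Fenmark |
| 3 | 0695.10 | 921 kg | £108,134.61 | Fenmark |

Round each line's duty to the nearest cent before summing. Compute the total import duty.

£2,369.51

Line 1 (1319.55, Fenmark, 469 units, £25,058.67):
Base rate for 1319.55 is 16% + £0.78/unit.
Origin Fenmark qualifies under the Corune–Fenmark agreement and 1319.55 is covered: preferential rate 7.5% applies instead.
The additional-duty order on 1319.55 targets Narland, not Fenmark; it does not apply.
Duty = £25,058.67 × 7.5% = £1,879.40.
Line 2 (3469.01, Fenmark, 1,581 kg, £356,831.70):
Base rate for 3469.01 is £0.31/kg.
Origin Fenmark is the FTA partner but 3469.01 is not on the preference list; base rate stands.
The additional-duty order on 3469.01 targets Narland, not Fenmark; it does not apply.
Duty = 1,581 × £0.31 = £490.11.
Line 3 (0695.10, Fenmark, 921 kg, £108,134.61):
Base rate for 0695.10 is 8.5% + £3.85/kg.
Origin Fenmark qualifies under the Corune–Fenmark agreement and 0695.10 is covered: preferential rate Free applies instead.
Duty = £108,134.61 × 0% = £0.00.
Total = £1,879.40 + £490.11 + £0.00 = £2,369.51.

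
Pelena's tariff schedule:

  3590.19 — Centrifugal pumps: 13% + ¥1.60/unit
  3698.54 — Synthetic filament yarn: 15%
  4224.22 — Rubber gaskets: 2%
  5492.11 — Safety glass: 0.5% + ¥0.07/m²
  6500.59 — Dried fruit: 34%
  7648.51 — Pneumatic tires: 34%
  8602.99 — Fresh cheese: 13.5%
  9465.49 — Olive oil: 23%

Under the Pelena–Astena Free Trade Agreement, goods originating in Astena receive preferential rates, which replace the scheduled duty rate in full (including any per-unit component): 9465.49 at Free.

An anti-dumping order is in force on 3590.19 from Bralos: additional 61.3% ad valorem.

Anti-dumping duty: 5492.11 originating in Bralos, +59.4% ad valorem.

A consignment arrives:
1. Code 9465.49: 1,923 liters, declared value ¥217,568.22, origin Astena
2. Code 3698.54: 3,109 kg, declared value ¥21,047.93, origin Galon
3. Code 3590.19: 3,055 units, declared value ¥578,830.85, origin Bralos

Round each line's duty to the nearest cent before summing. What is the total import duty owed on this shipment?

Line 1 (9465.49, Astena, 1,923 liters, ¥217,568.22):
Base rate for 9465.49 is 23%.
Origin Astena qualifies under the Pelena–Astena agreement and 9465.49 is covered: preferential rate Free applies instead.
Duty = ¥217,568.22 × 0% = ¥0.00.
Line 2 (3698.54, Galon, 3,109 kg, ¥21,047.93):
Base rate for 3698.54 is 15%.
Duty = ¥21,047.93 × 15% = ¥3,157.19.
Line 3 (3590.19, Bralos, 3,055 units, ¥578,830.85):
Base rate for 3590.19 is 13% + ¥1.60/unit.
Additional duty on 3590.19 from Bralos: +61.3%. Applied ad valorem rate: 13% + 61.3% = 74.3%.
Duty = ¥578,830.85 × 74.3% + 3,055 × ¥1.60 = ¥434,959.32.
Total = ¥0.00 + ¥3,157.19 + ¥434,959.32 = ¥438,116.51.

¥438,116.51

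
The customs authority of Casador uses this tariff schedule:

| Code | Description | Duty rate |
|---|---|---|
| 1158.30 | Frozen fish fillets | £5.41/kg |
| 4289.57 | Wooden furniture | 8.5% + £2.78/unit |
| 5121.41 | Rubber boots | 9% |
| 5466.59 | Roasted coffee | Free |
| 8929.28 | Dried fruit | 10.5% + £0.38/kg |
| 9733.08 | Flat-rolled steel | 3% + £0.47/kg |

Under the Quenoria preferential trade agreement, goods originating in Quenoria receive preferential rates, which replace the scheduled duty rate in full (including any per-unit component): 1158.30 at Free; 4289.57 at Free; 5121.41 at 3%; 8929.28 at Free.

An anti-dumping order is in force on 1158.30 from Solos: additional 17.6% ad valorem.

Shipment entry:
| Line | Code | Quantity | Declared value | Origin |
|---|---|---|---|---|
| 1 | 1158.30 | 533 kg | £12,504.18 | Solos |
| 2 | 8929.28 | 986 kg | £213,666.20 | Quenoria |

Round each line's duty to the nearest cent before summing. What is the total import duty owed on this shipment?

£5,084.27

Line 1 (1158.30, Solos, 533 kg, £12,504.18):
Base rate for 1158.30 is £5.41/kg.
1158.30 has an FTA preferential rate, but origin Solos is not Quenoria; base rate stands.
Additional duty on 1158.30 from Solos: +17.6% ad valorem. Applied ad valorem rate = 17.6%.
Duty = £12,504.18 × 17.6% + 533 × £5.41 = £5,084.27.
Line 2 (8929.28, Quenoria, 986 kg, £213,666.20):
Base rate for 8929.28 is 10.5% + £0.38/kg.
Origin Quenoria qualifies under the Casador–Quenoria agreement and 8929.28 is covered: preferential rate Free applies instead.
Duty = £213,666.20 × 0% = £0.00.
Total = £5,084.27 + £0.00 = £5,084.27.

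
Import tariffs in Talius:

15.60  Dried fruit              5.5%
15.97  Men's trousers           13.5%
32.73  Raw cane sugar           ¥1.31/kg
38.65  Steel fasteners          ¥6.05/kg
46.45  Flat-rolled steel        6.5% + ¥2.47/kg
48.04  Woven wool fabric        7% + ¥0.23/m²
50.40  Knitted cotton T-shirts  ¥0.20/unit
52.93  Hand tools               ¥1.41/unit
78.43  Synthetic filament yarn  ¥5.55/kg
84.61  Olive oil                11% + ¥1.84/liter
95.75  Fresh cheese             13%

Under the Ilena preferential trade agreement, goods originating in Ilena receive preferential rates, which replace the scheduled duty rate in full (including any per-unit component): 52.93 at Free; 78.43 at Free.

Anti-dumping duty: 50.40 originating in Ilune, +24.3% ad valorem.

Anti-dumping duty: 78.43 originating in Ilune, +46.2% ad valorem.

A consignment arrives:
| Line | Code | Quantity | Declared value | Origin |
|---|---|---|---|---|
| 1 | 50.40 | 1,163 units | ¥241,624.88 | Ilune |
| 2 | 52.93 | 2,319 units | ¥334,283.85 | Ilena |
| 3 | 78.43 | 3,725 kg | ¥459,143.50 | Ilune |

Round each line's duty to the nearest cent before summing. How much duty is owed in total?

¥291,745.50

Line 1 (50.40, Ilune, 1,163 units, ¥241,624.88):
Base rate for 50.40 is ¥0.20/unit.
Additional duty on 50.40 from Ilune: +24.3% ad valorem. Applied ad valorem rate = 24.3%.
Duty = ¥241,624.88 × 24.3% + 1,163 × ¥0.20 = ¥58,947.45.
Line 2 (52.93, Ilena, 2,319 units, ¥334,283.85):
Base rate for 52.93 is ¥1.41/unit.
Origin Ilena qualifies under the Talius–Ilena agreement and 52.93 is covered: preferential rate Free applies instead.
Duty = ¥334,283.85 × 0% = ¥0.00.
Line 3 (78.43, Ilune, 3,725 kg, ¥459,143.50):
Base rate for 78.43 is ¥5.55/kg.
78.43 has an FTA preferential rate, but origin Ilune is not Ilena; base rate stands.
Additional duty on 78.43 from Ilune: +46.2% ad valorem. Applied ad valorem rate = 46.2%.
Duty = ¥459,143.50 × 46.2% + 3,725 × ¥5.55 = ¥232,798.05.
Total = ¥58,947.45 + ¥0.00 + ¥232,798.05 = ¥291,745.50.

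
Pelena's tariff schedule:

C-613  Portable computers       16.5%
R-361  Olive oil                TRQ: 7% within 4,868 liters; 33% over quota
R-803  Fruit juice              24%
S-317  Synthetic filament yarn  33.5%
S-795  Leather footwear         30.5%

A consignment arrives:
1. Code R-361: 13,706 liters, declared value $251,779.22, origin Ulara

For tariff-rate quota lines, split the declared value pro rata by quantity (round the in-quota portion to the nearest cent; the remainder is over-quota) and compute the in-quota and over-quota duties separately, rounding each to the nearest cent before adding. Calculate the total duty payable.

$59,836.60

Line 1 (R-361, Ulara, 13,706 liters, $251,779.22):
Code R-361 is under a tariff-rate quota (threshold 4,868 liters). In-quota: 4,868 liters at 7%; over-quota: 8,838 liters at 33%.
Pro-rata value split: in-quota = $251,779.22 × 4,868/13,706 = $89,425.16; over-quota = $251,779.22 − $89,425.16 = $162,354.06.
In-quota duty = $89,425.16 × 7% = $6,259.76. Over-quota duty = $162,354.06 × 33% = $53,576.84.
Line duty = $6,259.76 + $53,576.84 = $59,836.60.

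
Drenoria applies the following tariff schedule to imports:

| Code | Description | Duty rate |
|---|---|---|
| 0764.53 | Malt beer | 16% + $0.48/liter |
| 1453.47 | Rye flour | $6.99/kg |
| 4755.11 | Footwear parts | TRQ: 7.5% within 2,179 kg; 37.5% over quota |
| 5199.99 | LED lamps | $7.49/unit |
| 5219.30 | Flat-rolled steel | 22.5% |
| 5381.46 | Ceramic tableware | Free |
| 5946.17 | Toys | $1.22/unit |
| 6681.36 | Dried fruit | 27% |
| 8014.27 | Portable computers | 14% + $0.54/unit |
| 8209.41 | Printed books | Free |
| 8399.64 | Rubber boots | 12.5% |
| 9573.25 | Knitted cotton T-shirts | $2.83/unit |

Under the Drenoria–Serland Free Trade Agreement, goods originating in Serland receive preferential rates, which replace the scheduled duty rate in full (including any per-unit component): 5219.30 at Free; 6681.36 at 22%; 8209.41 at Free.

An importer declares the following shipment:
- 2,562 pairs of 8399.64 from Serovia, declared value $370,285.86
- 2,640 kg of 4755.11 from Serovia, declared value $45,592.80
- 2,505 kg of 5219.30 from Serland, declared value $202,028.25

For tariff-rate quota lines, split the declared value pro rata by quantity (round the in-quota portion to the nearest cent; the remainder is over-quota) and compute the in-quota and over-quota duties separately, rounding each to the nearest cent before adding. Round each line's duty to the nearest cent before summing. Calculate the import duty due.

Line 1 (8399.64, Serovia, 2,562 pairs, $370,285.86):
Base rate for 8399.64 is 12.5%.
Duty = $370,285.86 × 12.5% = $46,285.73.
Line 2 (4755.11, Serovia, 2,640 kg, $45,592.80):
Code 4755.11 is under a tariff-rate quota (threshold 2,179 kg). In-quota: 2,179 kg at 7.5%; over-quota: 461 kg at 37.5%.
Pro-rata value split: in-quota = $45,592.80 × 2,179/2,640 = $37,631.33; over-quota = $45,592.80 − $37,631.33 = $7,961.47.
In-quota duty = $37,631.33 × 7.5% = $2,822.35. Over-quota duty = $7,961.47 × 37.5% = $2,985.55.
Line duty = $2,822.35 + $2,985.55 = $5,807.90.
Line 3 (5219.30, Serland, 2,505 kg, $202,028.25):
Base rate for 5219.30 is 22.5%.
Origin Serland qualifies under the Drenoria–Serland agreement and 5219.30 is covered: preferential rate Free applies instead.
Duty = $202,028.25 × 0% = $0.00.
Total = $46,285.73 + $5,807.90 + $0.00 = $52,093.63.

$52,093.63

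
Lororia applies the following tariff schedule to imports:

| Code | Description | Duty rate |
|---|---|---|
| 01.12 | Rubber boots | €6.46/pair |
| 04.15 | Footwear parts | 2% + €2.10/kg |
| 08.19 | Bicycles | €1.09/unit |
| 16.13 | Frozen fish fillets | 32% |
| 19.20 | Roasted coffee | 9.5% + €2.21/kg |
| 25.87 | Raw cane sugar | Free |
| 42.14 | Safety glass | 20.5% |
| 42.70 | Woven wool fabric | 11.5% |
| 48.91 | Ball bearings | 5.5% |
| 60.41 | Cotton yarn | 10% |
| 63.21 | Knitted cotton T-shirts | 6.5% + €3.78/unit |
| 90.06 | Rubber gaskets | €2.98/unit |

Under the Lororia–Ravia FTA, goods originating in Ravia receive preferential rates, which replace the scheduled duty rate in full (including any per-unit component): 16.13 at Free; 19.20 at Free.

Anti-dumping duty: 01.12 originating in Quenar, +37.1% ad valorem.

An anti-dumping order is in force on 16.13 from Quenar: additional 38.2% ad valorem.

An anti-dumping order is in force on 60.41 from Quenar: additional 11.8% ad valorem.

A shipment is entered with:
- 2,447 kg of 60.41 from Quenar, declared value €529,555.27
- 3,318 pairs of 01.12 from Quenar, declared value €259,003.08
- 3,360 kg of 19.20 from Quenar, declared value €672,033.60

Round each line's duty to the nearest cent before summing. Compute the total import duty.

€304,236.26

Line 1 (60.41, Quenar, 2,447 kg, €529,555.27):
Base rate for 60.41 is 10%.
Additional duty on 60.41 from Quenar: +11.8%. Applied ad valorem rate: 10% + 11.8% = 21.8%.
Duty = €529,555.27 × 21.8% = €115,443.05.
Line 2 (01.12, Quenar, 3,318 pairs, €259,003.08):
Base rate for 01.12 is €6.46/pair.
Additional duty on 01.12 from Quenar: +37.1% ad valorem. Applied ad valorem rate = 37.1%.
Duty = €259,003.08 × 37.1% + 3,318 × €6.46 = €117,524.42.
Line 3 (19.20, Quenar, 3,360 kg, €672,033.60):
Base rate for 19.20 is 9.5% + €2.21/kg.
19.20 has an FTA preferential rate, but origin Quenar is not Ravia; base rate stands.
Duty = €672,033.60 × 9.5% + 3,360 × €2.21 = €71,268.79.
Total = €115,443.05 + €117,524.42 + €71,268.79 = €304,236.26.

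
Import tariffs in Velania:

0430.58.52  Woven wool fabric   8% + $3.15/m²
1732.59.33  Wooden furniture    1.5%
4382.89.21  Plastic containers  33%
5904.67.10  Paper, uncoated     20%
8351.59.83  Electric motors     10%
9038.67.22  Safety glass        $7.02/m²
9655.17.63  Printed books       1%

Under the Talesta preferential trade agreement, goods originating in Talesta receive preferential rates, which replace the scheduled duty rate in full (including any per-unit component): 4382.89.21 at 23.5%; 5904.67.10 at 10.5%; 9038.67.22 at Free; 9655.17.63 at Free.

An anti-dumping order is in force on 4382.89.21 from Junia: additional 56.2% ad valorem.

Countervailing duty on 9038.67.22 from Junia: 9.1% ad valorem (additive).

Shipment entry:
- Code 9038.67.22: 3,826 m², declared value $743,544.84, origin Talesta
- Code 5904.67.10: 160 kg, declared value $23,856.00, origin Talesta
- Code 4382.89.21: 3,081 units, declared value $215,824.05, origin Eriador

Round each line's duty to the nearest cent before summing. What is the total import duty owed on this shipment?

Line 1 (9038.67.22, Talesta, 3,826 m², $743,544.84):
Base rate for 9038.67.22 is $7.02/m².
Origin Talesta qualifies under the Velania–Talesta agreement and 9038.67.22 is covered: preferential rate Free applies instead.
The additional-duty order on 9038.67.22 targets Junia, not Talesta; it does not apply.
Duty = $743,544.84 × 0% = $0.00.
Line 2 (5904.67.10, Talesta, 160 kg, $23,856.00):
Base rate for 5904.67.10 is 20%.
Origin Talesta qualifies under the Velania–Talesta agreement and 5904.67.10 is covered: preferential rate 10.5% applies instead.
Duty = $23,856.00 × 10.5% = $2,504.88.
Line 3 (4382.89.21, Eriador, 3,081 units, $215,824.05):
Base rate for 4382.89.21 is 33%.
4382.89.21 has an FTA preferential rate, but origin Eriador is not Talesta; base rate stands.
The additional-duty order on 4382.89.21 targets Junia, not Eriador; it does not apply.
Duty = $215,824.05 × 33% = $71,221.94.
Total = $0.00 + $2,504.88 + $71,221.94 = $73,726.82.

$73,726.82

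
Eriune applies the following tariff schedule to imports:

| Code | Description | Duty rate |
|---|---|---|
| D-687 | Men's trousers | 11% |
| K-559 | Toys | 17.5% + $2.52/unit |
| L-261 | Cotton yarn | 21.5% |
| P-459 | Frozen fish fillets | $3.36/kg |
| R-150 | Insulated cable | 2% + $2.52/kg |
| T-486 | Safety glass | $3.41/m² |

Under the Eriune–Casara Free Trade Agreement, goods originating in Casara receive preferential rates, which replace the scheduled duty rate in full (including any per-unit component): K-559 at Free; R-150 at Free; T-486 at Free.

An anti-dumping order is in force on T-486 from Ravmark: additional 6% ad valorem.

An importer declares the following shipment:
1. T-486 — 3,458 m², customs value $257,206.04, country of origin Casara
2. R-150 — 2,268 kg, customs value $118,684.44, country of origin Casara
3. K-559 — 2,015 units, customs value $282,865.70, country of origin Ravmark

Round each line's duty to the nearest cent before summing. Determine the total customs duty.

Line 1 (T-486, Casara, 3,458 m², $257,206.04):
Base rate for T-486 is $3.41/m².
Origin Casara qualifies under the Eriune–Casara agreement and T-486 is covered: preferential rate Free applies instead.
The additional-duty order on T-486 targets Ravmark, not Casara; it does not apply.
Duty = $257,206.04 × 0% = $0.00.
Line 2 (R-150, Casara, 2,268 kg, $118,684.44):
Base rate for R-150 is 2% + $2.52/kg.
Origin Casara qualifies under the Eriune–Casara agreement and R-150 is covered: preferential rate Free applies instead.
Duty = $118,684.44 × 0% = $0.00.
Line 3 (K-559, Ravmark, 2,015 units, $282,865.70):
Base rate for K-559 is 17.5% + $2.52/unit.
K-559 has an FTA preferential rate, but origin Ravmark is not Casara; base rate stands.
Duty = $282,865.70 × 17.5% + 2,015 × $2.52 = $54,579.30.
Total = $0.00 + $0.00 + $54,579.30 = $54,579.30.

$54,579.30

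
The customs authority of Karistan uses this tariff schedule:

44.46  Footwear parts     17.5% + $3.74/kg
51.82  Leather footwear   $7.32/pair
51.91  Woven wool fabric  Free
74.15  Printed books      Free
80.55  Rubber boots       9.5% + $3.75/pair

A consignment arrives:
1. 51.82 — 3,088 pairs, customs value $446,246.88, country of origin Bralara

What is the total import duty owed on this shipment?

$22,604.16

Line 1 (51.82, Bralara, 3,088 pairs, $446,246.88):
Base rate for 51.82 is $7.32/pair.
Duty = 3,088 × $7.32 = $22,604.16.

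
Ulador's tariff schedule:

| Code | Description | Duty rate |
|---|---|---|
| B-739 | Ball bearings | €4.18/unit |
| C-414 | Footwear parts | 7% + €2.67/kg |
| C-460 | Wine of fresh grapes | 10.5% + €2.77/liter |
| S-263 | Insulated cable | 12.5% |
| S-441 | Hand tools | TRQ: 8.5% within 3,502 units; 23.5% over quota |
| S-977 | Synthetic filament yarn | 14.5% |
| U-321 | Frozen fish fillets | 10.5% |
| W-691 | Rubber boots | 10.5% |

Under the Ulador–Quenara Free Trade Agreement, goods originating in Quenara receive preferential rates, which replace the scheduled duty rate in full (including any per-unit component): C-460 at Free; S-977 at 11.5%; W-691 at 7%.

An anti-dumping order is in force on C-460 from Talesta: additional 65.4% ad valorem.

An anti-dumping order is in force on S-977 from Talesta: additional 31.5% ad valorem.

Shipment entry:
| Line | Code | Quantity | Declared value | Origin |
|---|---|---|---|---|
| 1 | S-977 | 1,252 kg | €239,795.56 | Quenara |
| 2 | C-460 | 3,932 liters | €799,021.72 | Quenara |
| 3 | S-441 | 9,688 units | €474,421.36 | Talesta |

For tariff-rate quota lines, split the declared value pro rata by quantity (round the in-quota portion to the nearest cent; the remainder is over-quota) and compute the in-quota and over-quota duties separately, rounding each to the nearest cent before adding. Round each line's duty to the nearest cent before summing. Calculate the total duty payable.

€113,341.57

Line 1 (S-977, Quenara, 1,252 kg, €239,795.56):
Base rate for S-977 is 14.5%.
Origin Quenara qualifies under the Ulador–Quenara agreement and S-977 is covered: preferential rate 11.5% applies instead.
The additional-duty order on S-977 targets Talesta, not Quenara; it does not apply.
Duty = €239,795.56 × 11.5% = €27,576.49.
Line 2 (C-460, Quenara, 3,932 liters, €799,021.72):
Base rate for C-460 is 10.5% + €2.77/liter.
Origin Quenara qualifies under the Ulador–Quenara agreement and C-460 is covered: preferential rate Free applies instead.
The additional-duty order on C-460 targets Talesta, not Quenara; it does not apply.
Duty = €799,021.72 × 0% = €0.00.
Line 3 (S-441, Talesta, 9,688 units, €474,421.36):
Code S-441 is under a tariff-rate quota (threshold 3,502 units). In-quota: 3,502 units at 8.5%; over-quota: 6,186 units at 23.5%.
Pro-rata value split: in-quota = €474,421.36 × 3,502/9,688 = €171,492.94; over-quota = €474,421.36 − €171,492.94 = €302,928.42.
In-quota duty = €171,492.94 × 8.5% = €14,576.90. Over-quota duty = €302,928.42 × 23.5% = €71,188.18.
Line duty = €14,576.90 + €71,188.18 = €85,765.08.
Total = €27,576.49 + €0.00 + €85,765.08 = €113,341.57.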